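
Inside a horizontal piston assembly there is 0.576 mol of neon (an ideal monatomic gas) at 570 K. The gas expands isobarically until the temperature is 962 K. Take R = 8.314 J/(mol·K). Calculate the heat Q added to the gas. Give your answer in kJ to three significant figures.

Q ≈ 4.69 kJ

Isobaric: W = nRΔT = (0.576)(8.314)(392) = 1877 J.
ΔU = nCᵥΔT with Cᵥ = 3R/2: ΔU = (0.576)(12.47)(392) = 2816 J.
Q = ΔU + W = 2816 + 1877 = 4693 J.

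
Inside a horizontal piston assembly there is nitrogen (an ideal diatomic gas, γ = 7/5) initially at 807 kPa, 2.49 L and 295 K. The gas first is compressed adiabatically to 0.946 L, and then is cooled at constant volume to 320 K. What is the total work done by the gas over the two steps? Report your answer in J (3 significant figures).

W_total ≈ -2370 J

Step 1 (adiabatic): W = (P₁V₁ − P₂V₂)/(γ−1) = (2009 − 2959)/0.4 = -2375 J.
Step 2 (isochoric): W = 0 (constant volume).
W_total = -2375 + 0 = -2375 J.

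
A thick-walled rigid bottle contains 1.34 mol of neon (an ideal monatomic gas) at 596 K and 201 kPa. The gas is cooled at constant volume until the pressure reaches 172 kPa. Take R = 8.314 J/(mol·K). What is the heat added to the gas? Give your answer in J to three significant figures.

Q ≈ -1440 J

Constant volume ⇒ W = 0, so Q = ΔU = nCᵥΔT with Cᵥ = 3R/2 = 12.47 J/(mol·K).
At constant V, T₂/T₁ = P₂/P₁ ⇒ ΔT = T₁(P₂/P₁ − 1) = 596·(172/201 − 1) = -85.99 K.
ΔU = (1.34)(12.47)(-85.99) = -1437 J.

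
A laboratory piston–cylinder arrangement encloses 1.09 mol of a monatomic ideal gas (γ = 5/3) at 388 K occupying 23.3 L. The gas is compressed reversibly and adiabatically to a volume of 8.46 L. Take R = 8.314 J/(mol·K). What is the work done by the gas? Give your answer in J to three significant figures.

Adiabatic: TV^(γ−1) = const with γ = 5/3.
T₂ = T₁ (V₁/V₂)^(γ−1) = 388 × (23.3/8.46)^0.667 = 388 × 1.965 = 762.4 K.
W_by = nCᵥ(T₁ − T₂) = (1.09)(12.47)(388 − 762.4) = -5089 J.

W ≈ -5090 J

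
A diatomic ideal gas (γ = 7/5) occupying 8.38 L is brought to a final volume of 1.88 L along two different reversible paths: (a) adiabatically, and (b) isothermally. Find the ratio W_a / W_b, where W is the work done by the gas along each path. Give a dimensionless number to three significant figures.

W_a / W_b ≈ 1.37

Path (a) adiabatic: W = P₁V₁(1 − (V₁/V₂)^(γ−1))/(γ−1) → W_a/(P₁V₁) = -2.045.
Path (b) isothermal: W = P₁V₁ ln(V₂/V₁) → W_b/(P₁V₁) = -1.495.
W_a / W_b = -2.045 / -1.495 = 1.369.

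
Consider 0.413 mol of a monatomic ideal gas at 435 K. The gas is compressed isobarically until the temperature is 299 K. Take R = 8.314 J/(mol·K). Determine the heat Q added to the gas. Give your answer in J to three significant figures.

Q ≈ -1170 J

Isobaric: W = nRΔT = (0.413)(8.314)(-136) = -467 J.
ΔU = nCᵥΔT with Cᵥ = 3R/2: ΔU = (0.413)(12.47)(-136) = -700.5 J.
Q = ΔU + W = -700.5 − 467 = -1167 J.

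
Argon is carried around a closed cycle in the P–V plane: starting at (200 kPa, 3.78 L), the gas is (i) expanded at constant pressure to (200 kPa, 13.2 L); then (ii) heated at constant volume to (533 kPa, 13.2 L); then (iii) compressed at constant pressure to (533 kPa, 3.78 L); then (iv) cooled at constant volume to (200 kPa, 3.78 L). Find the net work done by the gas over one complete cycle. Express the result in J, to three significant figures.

W_net ≈ -3140 J

Constant-volume legs do no work.
W(i) = (200)(13.2 − 3.78) = 1884 J; W(iii) = (533)(3.78 − 13.2) = -5021 J.
W_net = 1884 − 5021 = -3137 J (the counter-clockwise enclosed area).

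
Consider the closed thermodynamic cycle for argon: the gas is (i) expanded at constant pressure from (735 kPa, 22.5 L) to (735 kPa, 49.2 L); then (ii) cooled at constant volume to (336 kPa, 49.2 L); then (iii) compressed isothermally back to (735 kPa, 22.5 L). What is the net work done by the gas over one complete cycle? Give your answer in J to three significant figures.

Leg (i): W = PΔV = (735)(49.2 − 22.5) = 19625 J.
Leg (ii): W = 0.
Leg (iii): W = PᵢVᵢ ln(V_f/Vᵢ) = (16531) ln(22.5/49.2) = -12934 J.
W_net = 19625 − 12934 = 6691 J.

W_net ≈ 6690 J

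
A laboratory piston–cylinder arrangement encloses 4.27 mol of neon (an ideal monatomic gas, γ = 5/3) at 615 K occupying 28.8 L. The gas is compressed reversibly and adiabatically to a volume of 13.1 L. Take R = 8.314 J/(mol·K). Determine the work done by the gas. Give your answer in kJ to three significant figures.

W ≈ -22.6 kJ

Adiabatic: TV^(γ−1) = const with γ = 5/3.
T₂ = T₁ (V₁/V₂)^(γ−1) = 615 × (28.8/13.1)^0.667 = 615 × 1.691 = 1040 K.
W_by = nCᵥ(T₁ − T₂) = (4.27)(12.47)(615 − 1040) = -22622 J.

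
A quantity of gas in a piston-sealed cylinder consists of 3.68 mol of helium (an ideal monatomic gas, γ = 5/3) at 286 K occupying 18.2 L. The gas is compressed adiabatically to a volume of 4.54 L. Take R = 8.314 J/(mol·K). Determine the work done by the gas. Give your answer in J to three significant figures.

W ≈ -20000 J

Adiabatic: TV^(γ−1) = const with γ = 5/3.
T₂ = T₁ (V₁/V₂)^(γ−1) = 286 × (18.2/4.54)^0.667 = 286 × 2.524 = 721.7 K.
W_by = nCᵥ(T₁ − T₂) = (3.68)(12.47)(286 − 721.7) = -19997 J.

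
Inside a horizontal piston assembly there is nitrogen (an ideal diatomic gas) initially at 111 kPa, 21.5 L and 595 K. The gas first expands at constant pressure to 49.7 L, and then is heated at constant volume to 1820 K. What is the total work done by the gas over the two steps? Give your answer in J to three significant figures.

Step 1 (isobaric): W = PΔV = (111 kPa)(49.7 − 21.5 L) = 3130 J.
Step 2 (isochoric): W = 0 (constant volume).
W_total = 3130 + 0 = 3130 J.

W_total ≈ 3130 J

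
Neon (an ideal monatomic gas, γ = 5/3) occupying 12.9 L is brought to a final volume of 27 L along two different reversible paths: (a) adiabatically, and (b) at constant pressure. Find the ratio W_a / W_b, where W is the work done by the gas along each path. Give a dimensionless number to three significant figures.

W_a / W_b ≈ 0.534

Path (a) adiabatic: W = P₁V₁(1 − (V₁/V₂)^(γ−1))/(γ−1) → W_a/(P₁V₁) = 0.5833.
Path (b) isobaric: W = P₁(V₂ − V₁) → W_b/(P₁V₁) = 1.093.
W_a / W_b = 0.5833 / 1.093 = 0.5336.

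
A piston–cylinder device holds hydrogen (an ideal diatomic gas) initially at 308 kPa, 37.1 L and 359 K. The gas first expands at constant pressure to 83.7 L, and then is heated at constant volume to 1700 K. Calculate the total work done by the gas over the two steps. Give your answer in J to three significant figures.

Step 1 (isobaric): W = PΔV = (308 kPa)(83.7 − 37.1 L) = 14353 J.
Step 2 (isochoric): W = 0 (constant volume).
W_total = 14353 + 0 = 14353 J.

W_total ≈ 14400 J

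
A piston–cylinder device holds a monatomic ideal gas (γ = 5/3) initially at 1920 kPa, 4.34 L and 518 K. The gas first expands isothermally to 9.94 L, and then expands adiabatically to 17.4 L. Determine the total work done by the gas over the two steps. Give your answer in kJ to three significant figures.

W_total ≈ 10.8 kJ

Step 1 (isothermal): W = P₁V₁ ln(V₂/V₁) = (8333) ln(9.94/4.34) = 6905 J.
After step 1: P = 838.3 kPa, V = 9.94 L, T = 518 K.
Step 2 (adiabatic): W = (P₁V₁ − P₂V₂)/(γ−1) = (8333 − 5737)/0.667 = 3894 J.
W_total = 6905 + 3894 = 10799 J.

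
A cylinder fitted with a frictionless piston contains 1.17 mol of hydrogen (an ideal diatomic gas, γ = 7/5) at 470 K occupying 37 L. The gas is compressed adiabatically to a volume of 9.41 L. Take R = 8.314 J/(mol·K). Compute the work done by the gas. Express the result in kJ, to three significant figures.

Adiabatic: TV^(γ−1) = const with γ = 7/5.
T₂ = T₁ (V₁/V₂)^(γ−1) = 470 × (37/9.41)^0.4 = 470 × 1.729 = 812.7 K.
W_by = nCᵥ(T₁ − T₂) = (1.17)(20.79)(470 − 812.7) = -8334 J.

W ≈ -8.33 kJ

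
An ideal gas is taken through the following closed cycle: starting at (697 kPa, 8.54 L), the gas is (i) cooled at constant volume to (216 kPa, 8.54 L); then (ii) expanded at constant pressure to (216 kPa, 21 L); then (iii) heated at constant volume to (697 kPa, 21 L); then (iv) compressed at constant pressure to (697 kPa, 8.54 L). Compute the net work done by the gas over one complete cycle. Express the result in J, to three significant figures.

Constant-volume legs do no work.
W(ii) = (216)(21 − 8.54) = 2691 J; W(iv) = (697)(8.54 − 21) = -8685 J.
W_net = 2691 − 8685 = -5993 J (the counter-clockwise enclosed area).

W_net ≈ -5990 J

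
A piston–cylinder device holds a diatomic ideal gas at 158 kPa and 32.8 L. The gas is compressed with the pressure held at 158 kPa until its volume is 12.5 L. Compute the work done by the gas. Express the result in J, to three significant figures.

Isobaric: W = P ΔV.
W = (158 kPa)(12.5 − 32.8 L) = (158)(-20.3) = -3207 J.

W ≈ -3210 J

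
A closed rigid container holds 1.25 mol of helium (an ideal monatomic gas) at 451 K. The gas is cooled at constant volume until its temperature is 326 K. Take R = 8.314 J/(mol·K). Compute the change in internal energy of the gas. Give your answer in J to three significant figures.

ΔU ≈ -1950 J

Constant volume ⇒ W = 0, so Q = ΔU = nCᵥΔT with Cᵥ = 3R/2 = 12.47 J/(mol·K).
ΔU = (1.25)(12.47)(326 − 451) = -1949 J.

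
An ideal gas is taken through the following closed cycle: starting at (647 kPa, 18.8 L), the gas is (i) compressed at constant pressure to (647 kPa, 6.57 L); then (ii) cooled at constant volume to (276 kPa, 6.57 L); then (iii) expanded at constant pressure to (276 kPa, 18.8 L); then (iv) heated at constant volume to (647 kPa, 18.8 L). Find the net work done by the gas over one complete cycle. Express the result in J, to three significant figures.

W_net ≈ -4540 J

Constant-volume legs do no work.
W(i) = (647)(6.57 − 18.8) = -7913 J; W(iii) = (276)(18.8 − 6.57) = 3375 J.
W_net = -7913 + 3375 = -4537 J (the counter-clockwise enclosed area).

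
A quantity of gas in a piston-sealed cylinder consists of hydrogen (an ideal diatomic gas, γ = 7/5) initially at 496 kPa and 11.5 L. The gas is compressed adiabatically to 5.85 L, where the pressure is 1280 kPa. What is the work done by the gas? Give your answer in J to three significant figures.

W ≈ -4460 J

Adiabatic: W = (P₁V₁ − P₂V₂)/(γ − 1) with γ = 7/5.
P₁V₁ = 5704 J, P₂V₂ = 7488 J.
W = (5704 − 7488) / 0.4 = -4460 J.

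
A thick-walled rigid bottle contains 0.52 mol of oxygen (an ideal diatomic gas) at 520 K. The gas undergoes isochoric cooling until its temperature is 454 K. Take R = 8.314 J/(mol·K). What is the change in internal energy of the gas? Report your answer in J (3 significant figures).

ΔU ≈ -713 J

Constant volume ⇒ W = 0, so Q = ΔU = nCᵥΔT with Cᵥ = 5R/2 = 20.79 J/(mol·K).
ΔU = (0.52)(20.79)(454 − 520) = -713.3 J.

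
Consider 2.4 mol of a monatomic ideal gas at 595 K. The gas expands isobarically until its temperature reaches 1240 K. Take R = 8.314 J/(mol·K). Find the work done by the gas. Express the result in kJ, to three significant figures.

W ≈ 12.9 kJ

Isobaric: W = P ΔV = nR ΔT.
W = (2.4)(8.314)(1240 − 595) = 12870 J.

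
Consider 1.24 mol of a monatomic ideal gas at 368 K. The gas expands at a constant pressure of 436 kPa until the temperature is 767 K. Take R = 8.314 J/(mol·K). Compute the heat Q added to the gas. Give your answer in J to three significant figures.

Q ≈ 10300 J

Isobaric: W = nRΔT = (1.24)(8.314)(399) = 4113 J.
ΔU = nCᵥΔT with Cᵥ = 3R/2: ΔU = (1.24)(12.47)(399) = 6170 J.
Q = ΔU + W = 6170 + 4113 = 10284 J.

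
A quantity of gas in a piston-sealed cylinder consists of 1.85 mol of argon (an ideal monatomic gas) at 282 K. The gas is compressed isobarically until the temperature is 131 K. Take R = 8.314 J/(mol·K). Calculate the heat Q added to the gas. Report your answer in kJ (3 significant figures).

Isobaric: W = nRΔT = (1.85)(8.314)(-151) = -2323 J.
ΔU = nCᵥΔT with Cᵥ = 3R/2: ΔU = (1.85)(12.47)(-151) = -3484 J.
Q = ΔU + W = -3484 − 2323 = -5806 J.

Q ≈ -5.81 kJ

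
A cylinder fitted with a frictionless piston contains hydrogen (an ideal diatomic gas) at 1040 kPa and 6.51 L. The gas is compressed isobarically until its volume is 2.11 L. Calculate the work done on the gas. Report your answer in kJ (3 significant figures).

W ≈ 4.58 kJ

Isobaric: W = P ΔV.
W = (1040 kPa)(2.11 − 6.51 L) = (1040)(-4.4) = -4576 J.
Work on gas = −W_by = 4576 J.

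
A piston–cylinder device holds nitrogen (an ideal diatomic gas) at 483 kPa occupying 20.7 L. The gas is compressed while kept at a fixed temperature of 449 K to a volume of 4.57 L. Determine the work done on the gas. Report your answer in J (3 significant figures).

W ≈ 15100 J

Isothermal: W = nRT ln(V₂/V₁) = P₁V₁ ln(V₂/V₁).
P₁V₁ = (483 kPa)(20.7 L) = 9998 J.
W = 9998 × ln(4.57/20.7) = 9998 × -1.511
W_by_gas = -15103 J; work on gas = −W_by = 15103 J.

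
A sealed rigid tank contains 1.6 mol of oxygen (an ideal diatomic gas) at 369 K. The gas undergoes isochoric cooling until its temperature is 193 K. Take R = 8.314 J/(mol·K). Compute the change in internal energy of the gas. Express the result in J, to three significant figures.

Constant volume ⇒ W = 0, so Q = ΔU = nCᵥΔT with Cᵥ = 5R/2 = 20.79 J/(mol·K).
ΔU = (1.6)(20.79)(193 − 369) = -5853 J.

ΔU ≈ -5850 J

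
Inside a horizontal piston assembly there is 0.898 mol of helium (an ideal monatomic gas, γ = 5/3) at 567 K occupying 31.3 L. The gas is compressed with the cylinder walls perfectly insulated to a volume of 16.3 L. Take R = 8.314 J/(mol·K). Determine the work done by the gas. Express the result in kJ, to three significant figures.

W ≈ -3.46 kJ

Adiabatic: TV^(γ−1) = const with γ = 5/3.
T₂ = T₁ (V₁/V₂)^(γ−1) = 567 × (31.3/16.3)^0.667 = 567 × 1.545 = 876 K.
W_by = nCᵥ(T₁ − T₂) = (0.898)(12.47)(567 − 876) = -3460 J.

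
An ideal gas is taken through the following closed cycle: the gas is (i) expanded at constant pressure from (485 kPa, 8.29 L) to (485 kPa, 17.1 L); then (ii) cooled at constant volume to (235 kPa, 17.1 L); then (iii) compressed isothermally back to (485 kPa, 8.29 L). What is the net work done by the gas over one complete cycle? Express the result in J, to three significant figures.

W_net ≈ 1360 J

Leg (i): W = PΔV = (485)(17.1 − 8.29) = 4273 J.
Leg (ii): W = 0.
Leg (iii): W = PᵢVᵢ ln(V_f/Vᵢ) = (4019) ln(8.29/17.1) = -2910 J.
W_net = 4273 − 2910 = 1363 J.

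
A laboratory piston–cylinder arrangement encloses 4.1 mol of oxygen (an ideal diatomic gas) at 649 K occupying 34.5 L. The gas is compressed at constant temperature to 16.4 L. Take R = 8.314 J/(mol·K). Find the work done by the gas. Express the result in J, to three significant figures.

Isothermal: W = nRT ln(V₂/V₁).
W = (4.1)(8.314)(649) × ln(16.4/34.5)
  = 22123 × -0.7437
W_by_gas = -16452 J.

W ≈ -16500 J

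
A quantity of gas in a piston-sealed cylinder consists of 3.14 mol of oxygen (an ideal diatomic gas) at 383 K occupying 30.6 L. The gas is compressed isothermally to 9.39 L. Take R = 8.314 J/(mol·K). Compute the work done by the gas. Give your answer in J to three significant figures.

Isothermal: W = nRT ln(V₂/V₁).
W = (3.14)(8.314)(383) × ln(9.39/30.6)
  = 9999 × -1.181
W_by_gas = -11812 J.

W ≈ -11800 J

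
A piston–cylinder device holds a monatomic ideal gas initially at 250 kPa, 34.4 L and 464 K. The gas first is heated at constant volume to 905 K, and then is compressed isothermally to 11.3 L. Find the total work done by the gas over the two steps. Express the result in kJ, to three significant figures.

Step 1 (isochoric): W = 0 (constant volume).
After step 1: P = 487.6 kPa (V unchanged).
Step 2 (isothermal): W = P₁V₁ ln(V₂/V₁) = (16774) ln(11.3/34.4) = -18673 J.
W_total = 0 − 18673 = -18673 J.

W_total ≈ -18.7 kJ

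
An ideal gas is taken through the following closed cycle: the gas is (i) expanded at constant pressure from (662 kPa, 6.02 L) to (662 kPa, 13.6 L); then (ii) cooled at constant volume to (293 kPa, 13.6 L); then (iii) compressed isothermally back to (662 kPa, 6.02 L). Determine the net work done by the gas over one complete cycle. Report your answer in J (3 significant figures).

Leg (i): W = PΔV = (662)(13.6 − 6.02) = 5018 J.
Leg (ii): W = 0.
Leg (iii): W = PᵢVᵢ ln(V_f/Vᵢ) = (3985) ln(6.02/13.6) = -3248 J.
W_net = 5018 − 3248 = 1770 J.

W_net ≈ 1770 J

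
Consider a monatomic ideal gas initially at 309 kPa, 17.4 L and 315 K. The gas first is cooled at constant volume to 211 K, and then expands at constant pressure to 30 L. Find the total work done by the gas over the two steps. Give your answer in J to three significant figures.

Step 1 (isochoric): W = 0 (constant volume).
After step 1: P = 207 kPa (V unchanged).
Step 2 (isobaric): W = PΔV = (207 kPa)(30 − 17.4 L) = 2608 J.
W_total = 0 + 2608 = 2608 J.

W_total ≈ 2610 J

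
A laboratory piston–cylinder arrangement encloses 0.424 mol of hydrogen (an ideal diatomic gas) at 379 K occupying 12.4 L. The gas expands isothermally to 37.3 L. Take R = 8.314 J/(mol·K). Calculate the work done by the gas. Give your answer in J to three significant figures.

W ≈ 1470 J

Isothermal: W = nRT ln(V₂/V₁).
W = (0.424)(8.314)(379) × ln(37.3/12.4)
  = 1336 × 1.101
W_by_gas = 1471 J.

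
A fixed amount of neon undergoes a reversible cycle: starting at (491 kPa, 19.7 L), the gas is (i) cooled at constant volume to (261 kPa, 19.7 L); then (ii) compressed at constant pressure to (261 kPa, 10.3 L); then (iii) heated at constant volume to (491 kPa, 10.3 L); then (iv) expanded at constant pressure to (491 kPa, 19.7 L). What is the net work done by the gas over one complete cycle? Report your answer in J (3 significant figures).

Constant-volume legs do no work.
W(ii) = (261)(10.3 − 19.7) = -2453 J; W(iv) = (491)(19.7 − 10.3) = 4615 J.
W_net = -2453 + 4615 = 2162 J (the clockwise enclosed area).

W_net ≈ 2160 J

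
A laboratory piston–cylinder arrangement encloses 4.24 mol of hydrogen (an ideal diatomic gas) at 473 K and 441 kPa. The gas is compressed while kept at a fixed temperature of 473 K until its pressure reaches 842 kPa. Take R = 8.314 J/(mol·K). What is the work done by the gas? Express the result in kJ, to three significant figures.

W ≈ -10.8 kJ

Isothermal process: W = nRT ln(V₂/V₁) = nRT ln(P₁/P₂).
W = (4.24)(8.314)(473) × ln(441/842)
  = 16674 × ln(0.5238) = 16674 × -0.6467
W_by_gas = -10784 J.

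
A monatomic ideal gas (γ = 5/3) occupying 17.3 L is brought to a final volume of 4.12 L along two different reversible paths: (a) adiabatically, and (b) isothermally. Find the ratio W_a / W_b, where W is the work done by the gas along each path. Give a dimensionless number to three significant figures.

Path (a) adiabatic: W = P₁V₁(1 − (V₁/V₂)^(γ−1))/(γ−1) → W_a/(P₁V₁) = -2.404.
Path (b) isothermal: W = P₁V₁ ln(V₂/V₁) → W_b/(P₁V₁) = -1.435.
W_a / W_b = -2.404 / -1.435 = 1.676.

W_a / W_b ≈ 1.68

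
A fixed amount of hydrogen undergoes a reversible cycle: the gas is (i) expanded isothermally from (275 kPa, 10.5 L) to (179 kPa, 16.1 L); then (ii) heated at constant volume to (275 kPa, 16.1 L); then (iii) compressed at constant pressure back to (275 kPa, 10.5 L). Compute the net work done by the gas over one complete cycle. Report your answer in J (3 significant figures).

Leg (i): W = PᵢVᵢ ln(V_f/Vᵢ) = (2888) ln(16.1/10.5) = 1234 J.
Leg (ii): W = 0.
Leg (iii): W = PΔV = (275)(10.5 − 16.1) = -1540 J.
W_net = 1234 − 1540 = -305.8 J.

W_net ≈ -306 J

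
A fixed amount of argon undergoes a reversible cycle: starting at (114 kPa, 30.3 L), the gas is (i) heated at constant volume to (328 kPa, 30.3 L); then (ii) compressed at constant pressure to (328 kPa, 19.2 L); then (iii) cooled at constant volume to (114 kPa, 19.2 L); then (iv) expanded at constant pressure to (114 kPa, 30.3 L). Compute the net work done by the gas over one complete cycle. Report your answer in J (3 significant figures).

Constant-volume legs do no work.
W(ii) = (328)(19.2 − 30.3) = -3641 J; W(iv) = (114)(30.3 − 19.2) = 1265 J.
W_net = -3641 + 1265 = -2375 J (the counter-clockwise enclosed area).

W_net ≈ -2380 J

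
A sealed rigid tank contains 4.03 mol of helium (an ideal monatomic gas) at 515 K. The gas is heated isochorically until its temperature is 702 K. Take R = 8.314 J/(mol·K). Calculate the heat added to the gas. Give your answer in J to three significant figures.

Q ≈ 9400 J

Constant volume ⇒ W = 0, so Q = ΔU = nCᵥΔT with Cᵥ = 3R/2 = 12.47 J/(mol·K).
ΔU = (4.03)(12.47)(702 − 515) = 9398 J.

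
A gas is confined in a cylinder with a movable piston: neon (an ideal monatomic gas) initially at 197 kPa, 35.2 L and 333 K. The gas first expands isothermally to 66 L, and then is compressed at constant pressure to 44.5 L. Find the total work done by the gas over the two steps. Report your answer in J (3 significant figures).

W_total ≈ 2100 J

Step 1 (isothermal): W = P₁V₁ ln(V₂/V₁) = (6934) ln(66/35.2) = 4359 J.
After step 1: P = 105.1 kPa, V = 66 L, T = 333 K.
Step 2 (isobaric): W = PΔV = (105.1 kPa)(44.5 − 66 L) = -2259 J.
W_total = 4359 − 2259 = 2100 J.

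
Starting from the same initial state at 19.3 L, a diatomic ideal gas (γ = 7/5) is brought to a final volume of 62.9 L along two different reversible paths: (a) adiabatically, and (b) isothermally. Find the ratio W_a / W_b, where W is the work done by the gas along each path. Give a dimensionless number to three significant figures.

Path (a) adiabatic: W = P₁V₁(1 − (V₁/V₂)^(γ−1))/(γ−1) → W_a/(P₁V₁) = 0.9415.
Path (b) isothermal: W = P₁V₁ ln(V₂/V₁) → W_b/(P₁V₁) = 1.181.
W_a / W_b = 0.9415 / 1.181 = 0.7969.

W_a / W_b ≈ 0.797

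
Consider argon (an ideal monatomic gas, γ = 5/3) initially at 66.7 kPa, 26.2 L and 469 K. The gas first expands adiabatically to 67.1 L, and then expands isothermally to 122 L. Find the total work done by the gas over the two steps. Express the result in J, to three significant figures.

Step 1 (adiabatic): W = (P₁V₁ − P₂V₂)/(γ−1) = (1748 − 933.6)/0.667 = 1221 J.
After step 1: P = 13.91 kPa, V = 67.1 L, T = 250.5 K.
Step 2 (isothermal): W = P₁V₁ ln(V₂/V₁) = (933.6) ln(122/67.1) = 558.1 J.
W_total = 1221 + 558.1 = 1779 J.

W_total ≈ 1780 J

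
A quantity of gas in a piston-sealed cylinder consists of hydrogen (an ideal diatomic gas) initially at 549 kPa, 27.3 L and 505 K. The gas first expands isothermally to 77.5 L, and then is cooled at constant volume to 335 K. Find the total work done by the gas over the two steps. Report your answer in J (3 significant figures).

Step 1 (isothermal): W = P₁V₁ ln(V₂/V₁) = (14988) ln(77.5/27.3) = 15638 J.
Step 2 (isochoric): W = 0 (constant volume).
W_total = 15638 + 0 = 15638 J.

W_total ≈ 15600 J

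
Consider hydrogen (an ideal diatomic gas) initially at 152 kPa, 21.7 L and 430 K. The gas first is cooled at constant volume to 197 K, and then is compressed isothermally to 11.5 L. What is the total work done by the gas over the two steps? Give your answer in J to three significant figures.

Step 1 (isochoric): W = 0 (constant volume).
After step 1: P = 69.64 kPa (V unchanged).
Step 2 (isothermal): W = P₁V₁ ln(V₂/V₁) = (1511) ln(11.5/21.7) = -959.5 J.
W_total = 0 − 959.5 = -959.5 J.

W_total ≈ -960 J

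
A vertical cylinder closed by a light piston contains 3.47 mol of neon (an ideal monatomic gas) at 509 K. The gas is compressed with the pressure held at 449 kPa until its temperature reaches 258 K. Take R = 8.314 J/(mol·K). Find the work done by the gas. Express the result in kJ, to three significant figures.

W ≈ -7.24 kJ

Isobaric: W = P ΔV = nR ΔT.
W = (3.47)(8.314)(258 − 509) = -7241 J.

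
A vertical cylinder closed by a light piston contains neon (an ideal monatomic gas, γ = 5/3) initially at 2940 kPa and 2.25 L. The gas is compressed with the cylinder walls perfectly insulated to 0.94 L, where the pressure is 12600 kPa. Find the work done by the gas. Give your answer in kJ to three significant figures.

W ≈ -7.84 kJ

Adiabatic: W = (P₁V₁ − P₂V₂)/(γ − 1) with γ = 5/3.
P₁V₁ = 6615 J, P₂V₂ = 11844 J.
W = (6615 − 11844) / 0.6667 = -7843 J.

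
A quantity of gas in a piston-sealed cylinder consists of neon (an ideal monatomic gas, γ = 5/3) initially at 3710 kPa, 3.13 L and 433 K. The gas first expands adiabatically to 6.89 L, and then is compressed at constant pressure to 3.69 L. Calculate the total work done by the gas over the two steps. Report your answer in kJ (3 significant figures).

Step 1 (adiabatic): W = (P₁V₁ − P₂V₂)/(γ−1) = (11612 − 6862)/0.667 = 7125 J.
After step 1: P = 996 kPa, V = 6.89 L, T = 255.9 K.
Step 2 (isobaric): W = PΔV = (996 kPa)(3.69 − 6.89 L) = -3187 J.
W_total = 7125 − 3187 = 3938 J.

W_total ≈ 3.94 kJ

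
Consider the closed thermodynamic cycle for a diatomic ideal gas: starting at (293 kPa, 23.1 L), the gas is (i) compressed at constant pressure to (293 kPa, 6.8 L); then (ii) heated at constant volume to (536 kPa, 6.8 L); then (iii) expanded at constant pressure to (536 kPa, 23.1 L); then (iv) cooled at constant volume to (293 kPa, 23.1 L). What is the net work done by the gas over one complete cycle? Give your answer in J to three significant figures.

W_net ≈ 3960 J

Constant-volume legs do no work.
W(i) = (293)(6.8 − 23.1) = -4776 J; W(iii) = (536)(23.1 − 6.8) = 8737 J.
W_net = -4776 + 8737 = 3961 J (the clockwise enclosed area).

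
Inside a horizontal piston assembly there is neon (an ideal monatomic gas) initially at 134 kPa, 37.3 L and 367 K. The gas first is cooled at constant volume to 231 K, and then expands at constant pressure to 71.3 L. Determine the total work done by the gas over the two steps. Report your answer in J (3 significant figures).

W_total ≈ 2870 J

Step 1 (isochoric): W = 0 (constant volume).
After step 1: P = 84.34 kPa (V unchanged).
Step 2 (isobaric): W = PΔV = (84.34 kPa)(71.3 − 37.3 L) = 2868 J.
W_total = 0 + 2868 = 2868 J.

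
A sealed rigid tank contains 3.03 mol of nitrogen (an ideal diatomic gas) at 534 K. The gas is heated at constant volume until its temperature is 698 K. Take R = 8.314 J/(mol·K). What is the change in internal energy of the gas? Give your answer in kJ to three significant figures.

ΔU ≈ 10.3 kJ

Constant volume ⇒ W = 0, so Q = ΔU = nCᵥΔT with Cᵥ = 5R/2 = 20.79 J/(mol·K).
ΔU = (3.03)(20.79)(698 − 534) = 10328 J.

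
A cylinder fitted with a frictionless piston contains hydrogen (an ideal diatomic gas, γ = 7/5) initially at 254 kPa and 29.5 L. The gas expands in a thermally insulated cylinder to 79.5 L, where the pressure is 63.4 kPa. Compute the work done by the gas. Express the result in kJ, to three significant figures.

W ≈ 6.13 kJ

Adiabatic: W = (P₁V₁ − P₂V₂)/(γ − 1) with γ = 7/5.
P₁V₁ = 7493 J, P₂V₂ = 5040 J.
W = (7493 − 5040) / 0.4 = 6132 J.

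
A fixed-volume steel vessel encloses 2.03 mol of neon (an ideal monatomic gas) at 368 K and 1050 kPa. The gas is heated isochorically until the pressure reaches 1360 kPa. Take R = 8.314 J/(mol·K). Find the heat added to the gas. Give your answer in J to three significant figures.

Q ≈ 2750 J

Constant volume ⇒ W = 0, so Q = ΔU = nCᵥΔT with Cᵥ = 3R/2 = 12.47 J/(mol·K).
At constant V, T₂/T₁ = P₂/P₁ ⇒ ΔT = T₁(P₂/P₁ − 1) = 368·(1360/1050 − 1) = 108.6 K.
ΔU = (2.03)(12.47)(108.6) = 2751 J.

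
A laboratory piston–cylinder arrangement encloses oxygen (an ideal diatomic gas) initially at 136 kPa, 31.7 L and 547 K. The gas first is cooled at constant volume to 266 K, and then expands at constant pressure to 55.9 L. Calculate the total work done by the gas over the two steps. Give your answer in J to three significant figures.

Step 1 (isochoric): W = 0 (constant volume).
After step 1: P = 66.14 kPa (V unchanged).
Step 2 (isobaric): W = PΔV = (66.14 kPa)(55.9 − 31.7 L) = 1600 J.
W_total = 0 + 1600 = 1600 J.

W_total ≈ 1600 J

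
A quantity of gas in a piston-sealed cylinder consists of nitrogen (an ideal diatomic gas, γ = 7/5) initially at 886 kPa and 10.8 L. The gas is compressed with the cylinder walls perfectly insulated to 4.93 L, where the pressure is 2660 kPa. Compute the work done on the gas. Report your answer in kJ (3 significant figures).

W ≈ 8.86 kJ

Adiabatic: W = (P₁V₁ − P₂V₂)/(γ − 1) with γ = 7/5.
P₁V₁ = 9569 J, P₂V₂ = 13114 J.
W = (9569 − 13114) / 0.4 = -8862 J.
Work on gas = −W_by = 8862 J.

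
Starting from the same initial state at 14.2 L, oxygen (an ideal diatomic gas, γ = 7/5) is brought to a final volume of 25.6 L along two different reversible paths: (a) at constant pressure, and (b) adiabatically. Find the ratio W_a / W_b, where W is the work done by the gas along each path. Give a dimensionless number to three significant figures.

W_a / W_b ≈ 1.53

Path (a) isobaric: W = P₁(V₂ − V₁) → W_a/(P₁V₁) = 0.8028.
Path (b) adiabatic: W = P₁V₁(1 − (V₁/V₂)^(γ−1))/(γ−1) → W_b/(P₁V₁) = 0.525.
W_a / W_b = 0.8028 / 0.525 = 1.529.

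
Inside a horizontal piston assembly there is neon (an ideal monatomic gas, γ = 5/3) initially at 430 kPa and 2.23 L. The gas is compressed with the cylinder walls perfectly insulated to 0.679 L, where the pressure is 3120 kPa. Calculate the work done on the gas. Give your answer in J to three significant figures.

Adiabatic: W = (P₁V₁ − P₂V₂)/(γ − 1) with γ = 5/3.
P₁V₁ = 958.9 J, P₂V₂ = 2118 J.
W = (958.9 − 2118) / 0.6667 = -1739 J.
Work on gas = −W_by = 1739 J.

W ≈ 1740 J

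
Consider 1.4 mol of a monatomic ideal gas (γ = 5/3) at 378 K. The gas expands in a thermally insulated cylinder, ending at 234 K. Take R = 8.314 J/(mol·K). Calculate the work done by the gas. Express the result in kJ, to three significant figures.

W ≈ 2.51 kJ

Adiabatic ⇒ Q = 0, so W_by = −ΔU = nCᵥ(T₁ − T₂).
Cᵥ = 3R/2 = 12.47 J/(mol·K).
W = (1.4)(12.47)(378 − 234) = 2514 J.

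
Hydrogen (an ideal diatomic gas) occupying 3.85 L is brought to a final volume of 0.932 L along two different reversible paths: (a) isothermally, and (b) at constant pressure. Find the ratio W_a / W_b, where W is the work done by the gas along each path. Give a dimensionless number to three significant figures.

W_a / W_b ≈ 1.87

Path (a) isothermal: W = P₁V₁ ln(V₂/V₁) → W_a/(P₁V₁) = -1.418.
Path (b) isobaric: W = P₁(V₂ − V₁) → W_b/(P₁V₁) = -0.7579.
W_a / W_b = -1.418 / -0.7579 = 1.872.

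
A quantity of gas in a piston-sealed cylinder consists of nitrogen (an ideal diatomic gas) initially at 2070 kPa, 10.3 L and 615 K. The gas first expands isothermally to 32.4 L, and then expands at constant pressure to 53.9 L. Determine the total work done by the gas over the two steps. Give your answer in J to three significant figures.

W_total ≈ 38600 J

Step 1 (isothermal): W = P₁V₁ ln(V₂/V₁) = (21321) ln(32.4/10.3) = 24434 J.
After step 1: P = 658.1 kPa, V = 32.4 L, T = 615 K.
Step 2 (isobaric): W = PΔV = (658.1 kPa)(53.9 − 32.4 L) = 14148 J.
W_total = 24434 + 14148 = 38582 J.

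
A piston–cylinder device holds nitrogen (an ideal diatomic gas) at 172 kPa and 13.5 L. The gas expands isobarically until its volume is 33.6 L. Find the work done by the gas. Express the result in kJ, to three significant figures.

Isobaric: W = P ΔV.
W = (172 kPa)(33.6 − 13.5 L) = (172)(20.1) = 3457 J.

W ≈ 3.46 kJ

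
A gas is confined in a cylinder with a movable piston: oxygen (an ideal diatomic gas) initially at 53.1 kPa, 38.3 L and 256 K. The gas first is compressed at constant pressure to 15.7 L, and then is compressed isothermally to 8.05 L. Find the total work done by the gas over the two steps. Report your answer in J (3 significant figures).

W_total ≈ -1760 J

Step 1 (isobaric): W = PΔV = (53.1 kPa)(15.7 − 38.3 L) = -1200 J.
After step 1: P = 53.1 kPa, V = 15.7 L, T = 104.9 K.
Step 2 (isothermal): W = P₁V₁ ln(V₂/V₁) = (833.7) ln(8.05/15.7) = -556.9 J.
W_total = -1200 − 556.9 = -1757 J.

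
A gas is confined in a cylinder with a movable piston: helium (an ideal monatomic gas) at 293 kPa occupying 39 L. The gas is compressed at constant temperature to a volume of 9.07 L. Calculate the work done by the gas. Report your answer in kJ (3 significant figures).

W ≈ -16.7 kJ

Isothermal: W = nRT ln(V₂/V₁) = P₁V₁ ln(V₂/V₁).
P₁V₁ = (293 kPa)(39 L) = 11427 J.
W = 11427 × ln(9.07/39) = 11427 × -1.459
W_by_gas = -16667 J.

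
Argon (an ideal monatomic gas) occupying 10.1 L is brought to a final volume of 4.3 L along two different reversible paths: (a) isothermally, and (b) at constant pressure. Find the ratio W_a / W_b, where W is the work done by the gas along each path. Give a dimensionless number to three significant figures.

W_a / W_b ≈ 1.49

Path (a) isothermal: W = P₁V₁ ln(V₂/V₁) → W_a/(P₁V₁) = -0.8539.
Path (b) isobaric: W = P₁(V₂ − V₁) → W_b/(P₁V₁) = -0.5743.
W_a / W_b = -0.8539 / -0.5743 = 1.487.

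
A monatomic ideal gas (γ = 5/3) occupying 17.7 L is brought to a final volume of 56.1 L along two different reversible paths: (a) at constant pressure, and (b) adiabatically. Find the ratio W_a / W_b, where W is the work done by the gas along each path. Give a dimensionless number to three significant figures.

W_a / W_b ≈ 2.70

Path (a) isobaric: W = P₁(V₂ − V₁) → W_a/(P₁V₁) = 2.169.
Path (b) adiabatic: W = P₁V₁(1 − (V₁/V₂)^(γ−1))/(γ−1) → W_b/(P₁V₁) = 0.8048.
W_a / W_b = 2.169 / 0.8048 = 2.696.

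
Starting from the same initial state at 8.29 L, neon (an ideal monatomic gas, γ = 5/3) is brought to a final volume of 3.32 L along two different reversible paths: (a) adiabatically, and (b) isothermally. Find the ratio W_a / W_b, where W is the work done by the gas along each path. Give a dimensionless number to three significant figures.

Path (a) adiabatic: W = P₁V₁(1 − (V₁/V₂)^(γ−1))/(γ−1) → W_a/(P₁V₁) = -1.261.
Path (b) isothermal: W = P₁V₁ ln(V₂/V₁) → W_b/(P₁V₁) = -0.9151.
W_a / W_b = -1.261 / -0.9151 = 1.378.

W_a / W_b ≈ 1.38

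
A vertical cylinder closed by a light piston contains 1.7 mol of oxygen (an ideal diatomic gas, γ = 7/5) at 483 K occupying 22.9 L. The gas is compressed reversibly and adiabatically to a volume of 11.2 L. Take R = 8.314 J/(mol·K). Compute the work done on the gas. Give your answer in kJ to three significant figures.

W ≈ 5.65 kJ

Adiabatic: TV^(γ−1) = const with γ = 7/5.
T₂ = T₁ (V₁/V₂)^(γ−1) = 483 × (22.9/11.2)^0.4 = 483 × 1.331 = 643 K.
W_by = nCᵥ(T₁ − T₂) = (1.7)(20.79)(483 − 643) = -5653 J.
Work on gas = −W_by = 5653 J.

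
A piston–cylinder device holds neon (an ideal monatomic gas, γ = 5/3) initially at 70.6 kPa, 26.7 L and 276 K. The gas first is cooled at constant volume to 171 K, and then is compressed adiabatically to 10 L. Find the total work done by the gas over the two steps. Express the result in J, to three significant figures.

Step 1 (isochoric): W = 0 (constant volume).
After step 1: P = 43.74 kPa (V unchanged).
Step 2 (adiabatic): W = (P₁V₁ − P₂V₂)/(γ−1) = (1168 − 2248)/0.667 = -1620 J.
W_total = 0 − 1620 = -1620 J.

W_total ≈ -1620 J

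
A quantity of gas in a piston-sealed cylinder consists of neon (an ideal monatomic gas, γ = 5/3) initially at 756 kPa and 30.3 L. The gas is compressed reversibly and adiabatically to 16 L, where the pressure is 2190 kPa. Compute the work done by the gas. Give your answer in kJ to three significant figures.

Adiabatic: W = (P₁V₁ − P₂V₂)/(γ − 1) with γ = 5/3.
P₁V₁ = 22907 J, P₂V₂ = 35040 J.
W = (22907 − 35040) / 0.6667 = -18200 J.

W ≈ -18.2 kJ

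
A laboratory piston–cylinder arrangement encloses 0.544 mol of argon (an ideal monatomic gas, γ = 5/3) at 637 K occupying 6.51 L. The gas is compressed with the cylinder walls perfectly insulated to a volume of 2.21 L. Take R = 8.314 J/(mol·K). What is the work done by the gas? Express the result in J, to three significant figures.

Adiabatic: TV^(γ−1) = const with γ = 5/3.
T₂ = T₁ (V₁/V₂)^(γ−1) = 637 × (6.51/2.21)^0.667 = 637 × 2.055 = 1309 K.
W_by = nCᵥ(T₁ − T₂) = (0.544)(12.47)(637 − 1309) = -4559 J.

W ≈ -4560 J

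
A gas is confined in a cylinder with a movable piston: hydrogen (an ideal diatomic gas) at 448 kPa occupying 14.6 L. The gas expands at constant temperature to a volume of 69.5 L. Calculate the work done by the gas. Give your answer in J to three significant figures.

W ≈ 10200 J

Isothermal: W = nRT ln(V₂/V₁) = P₁V₁ ln(V₂/V₁).
P₁V₁ = (448 kPa)(14.6 L) = 6541 J.
W = 6541 × ln(69.5/14.6) = 6541 × 1.56
W_by_gas = 10206 J.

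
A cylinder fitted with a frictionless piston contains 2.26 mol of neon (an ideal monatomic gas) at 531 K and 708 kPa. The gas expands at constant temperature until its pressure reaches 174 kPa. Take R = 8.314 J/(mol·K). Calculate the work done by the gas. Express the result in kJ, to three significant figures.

W ≈ 14.0 kJ

Isothermal process: W = nRT ln(V₂/V₁) = nRT ln(P₁/P₂).
W = (2.26)(8.314)(531) × ln(708/174)
  = 9977 × ln(4.069) = 9977 × 1.403
W_by_gas = 14002 J.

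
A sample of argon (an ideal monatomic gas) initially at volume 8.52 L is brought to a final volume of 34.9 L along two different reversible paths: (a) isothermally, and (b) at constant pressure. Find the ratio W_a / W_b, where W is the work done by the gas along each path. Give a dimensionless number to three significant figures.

Path (a) isothermal: W = P₁V₁ ln(V₂/V₁) → W_a/(P₁V₁) = 1.41.
Path (b) isobaric: W = P₁(V₂ − V₁) → W_b/(P₁V₁) = 3.096.
W_a / W_b = 1.41 / 3.096 = 0.4554.

W_a / W_b ≈ 0.455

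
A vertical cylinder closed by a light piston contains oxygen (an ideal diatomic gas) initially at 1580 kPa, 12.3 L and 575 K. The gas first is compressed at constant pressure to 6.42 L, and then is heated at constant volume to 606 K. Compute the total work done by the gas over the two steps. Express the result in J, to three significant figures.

W_total ≈ -9290 J

Step 1 (isobaric): W = PΔV = (1580 kPa)(6.42 − 12.3 L) = -9290 J.
Step 2 (isochoric): W = 0 (constant volume).
W_total = -9290 + 0 = -9290 J.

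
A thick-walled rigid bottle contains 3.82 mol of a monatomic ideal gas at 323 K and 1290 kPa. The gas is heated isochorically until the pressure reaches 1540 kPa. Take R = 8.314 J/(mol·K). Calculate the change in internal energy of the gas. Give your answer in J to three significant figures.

ΔU ≈ 2980 J

Constant volume ⇒ W = 0, so Q = ΔU = nCᵥΔT with Cᵥ = 3R/2 = 12.47 J/(mol·K).
At constant V, T₂/T₁ = P₂/P₁ ⇒ ΔT = T₁(P₂/P₁ − 1) = 323·(1540/1290 − 1) = 62.6 K.
ΔU = (3.82)(12.47)(62.6) = 2982 J.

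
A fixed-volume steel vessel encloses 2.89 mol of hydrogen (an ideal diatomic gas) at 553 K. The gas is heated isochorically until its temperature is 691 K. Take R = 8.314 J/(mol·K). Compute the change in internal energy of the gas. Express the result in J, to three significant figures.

Constant volume ⇒ W = 0, so Q = ΔU = nCᵥΔT with Cᵥ = 5R/2 = 20.79 J/(mol·K).
ΔU = (2.89)(20.79)(691 − 553) = 8289 J.

ΔU ≈ 8290 J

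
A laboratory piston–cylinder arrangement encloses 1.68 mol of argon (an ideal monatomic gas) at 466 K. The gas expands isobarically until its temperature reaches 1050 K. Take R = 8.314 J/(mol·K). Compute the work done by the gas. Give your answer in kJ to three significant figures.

Isobaric: W = P ΔV = nR ΔT.
W = (1.68)(8.314)(1050 − 466) = 8157 J.

W ≈ 8.16 kJ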